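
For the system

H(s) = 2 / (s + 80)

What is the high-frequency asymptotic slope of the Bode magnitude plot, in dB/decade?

-20 dB/decade

Each pole contributes −20 dB/decade at high frequency; each zero contributes +20 dB/decade.
Net: 0 zero(s) − 1 pole(s) → -20 dB/decade.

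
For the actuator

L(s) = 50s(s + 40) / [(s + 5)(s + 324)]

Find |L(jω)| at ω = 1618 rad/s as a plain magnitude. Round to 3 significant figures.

At s = jω = j1618:
zero (s+40): 40 + j1618 → |·| = √(40²+1618²) = √2619524 ≈ 1618.5, ∠ = arctan(1618/40) ≈ 88.58°
zero at origin: s = j1618 → |·| = 1618, ∠ = 90.00°
pole (s+5): 5 + j1618 → |·| = √(5²+1618²) = √2617949 ≈ 1618, ∠ = arctan(1618/5) ≈ 89.82°
pole (s+324): 324 + j1618 → |·| = √(324²+1618²) = √2722900 ≈ 1650.1, ∠ = arctan(1618/324) ≈ 78.68°
|L| = 50 · 2.6187e+06 / 2.6699e+06 ≈ 49.041

49.0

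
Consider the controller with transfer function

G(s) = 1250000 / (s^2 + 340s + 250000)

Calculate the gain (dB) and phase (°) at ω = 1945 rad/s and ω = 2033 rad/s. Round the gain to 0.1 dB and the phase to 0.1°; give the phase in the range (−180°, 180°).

At s = jω = j1945:
quadratic: (j1945)² + 340·j1945 + 250000 = -3533025 + j661300 → |·| ≈ 3.5944e+06, ∠ ≈ 169.40°
|G| = 1250000 / 3.5944e+06 ≈ 0.34776
Gain = 20 log₁₀(0.34776) ≈ -9.17 dB
∠G = 0.00° − 169.40° = -169.40°

At s = jω = j2033:
quadratic: (j2033)² + 340·j2033 + 250000 = -3883089 + j691220 → |·| ≈ 3.9441e+06, ∠ ≈ 169.91°
|G| = 1250000 / 3.9441e+06 ≈ 0.31693
Gain = 20 log₁₀(0.31693) ≈ -9.98 dB
∠G = 0.00° − 169.91° = -169.91°

ω = 1945: -9.2 dB, -169.4°; ω = 2033: -10.0 dB, -169.9°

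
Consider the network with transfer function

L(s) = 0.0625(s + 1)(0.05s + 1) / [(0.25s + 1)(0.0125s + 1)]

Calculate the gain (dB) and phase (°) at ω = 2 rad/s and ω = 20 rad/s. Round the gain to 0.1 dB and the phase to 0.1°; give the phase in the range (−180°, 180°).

ω = 2: -18.0 dB, 41.1°; ω = 20: -9.5 dB, 39.4°

At ω = 2 rad/s:
zero (1 + j2·1) = 1 + j2 → |·| ≈ 2.2361, ∠ ≈ 63.43°
zero (1 + j2·0.05) = 1 + j0.1 → |·| ≈ 1.005, ∠ ≈ 5.71°
pole (1 + j2·0.25) = 1 + j0.5 → |·| ≈ 1.118, ∠ ≈ 26.57°
pole (1 + j2·0.0125) = 1 + j0.025 → |·| ≈ 1.0003, ∠ ≈ 1.43°
|L| = 0.0625 · 2.2361 · 1.005 / (1.118 · 1.0003) ≈ 0.12559
Gain = 20 log₁₀(0.12559) ≈ -18.02 dB
∠L = (63.43° + 5.71°) − (26.57° + 1.43°) = 41.14°

At ω = 20 rad/s:
zero (1 + j20·1) = 1 + j20 → |·| ≈ 20.025, ∠ ≈ 87.14°
zero (1 + j20·0.05) = 1 + j1 → |·| ≈ 1.4142, ∠ ≈ 45.00°
pole (1 + j20·0.25) = 1 + j5 → |·| ≈ 5.099, ∠ ≈ 78.69°
pole (1 + j20·0.0125) = 1 + j0.25 → |·| ≈ 1.0308, ∠ ≈ 14.04°
|L| = 0.0625 · 20.025 · 1.4142 / (5.099 · 1.0308) ≈ 0.33675
Gain = 20 log₁₀(0.33675) ≈ -9.45 dB
∠L = (87.14° + 45.00°) − (78.69° + 14.04°) = 39.41°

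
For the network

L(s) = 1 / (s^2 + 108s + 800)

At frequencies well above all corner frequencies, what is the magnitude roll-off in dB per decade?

-40 dB/decade

Each pole contributes −20 dB/decade at high frequency; each zero contributes +20 dB/decade.
Net: 0 zero(s) − 2 pole(s) → -40 dB/decade.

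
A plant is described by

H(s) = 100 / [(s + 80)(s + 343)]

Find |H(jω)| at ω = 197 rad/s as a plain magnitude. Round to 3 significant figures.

0.00119

At s = jω = j197:
pole (s+80): 80 + j197 → |·| = √(80²+197²) = √45209 ≈ 212.62, ∠ = arctan(197/80) ≈ 67.90°
pole (s+343): 343 + j197 → |·| = √(343²+197²) = √156458 ≈ 395.55, ∠ = arctan(197/343) ≈ 29.87°
|H| = 100 / 84102 ≈ 0.001189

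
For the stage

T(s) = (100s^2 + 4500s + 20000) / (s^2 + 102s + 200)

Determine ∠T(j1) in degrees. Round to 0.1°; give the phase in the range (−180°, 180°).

-14.4°

Substitute s = j1:
Numerator: 100(j1)^2 + 4500(j1) + 20000 = 19900 + j4500
Denominator: (j1)^2 + 102(j1) + 200 = 199 + j102
|N| = √(19900² + 4500²) ≈ 20402, ∠N ≈ 12.74°
|D| = √(199² + 102²) ≈ 223.62, ∠D ≈ 27.14°
∠T = 12.74° − 27.14° = -14.40°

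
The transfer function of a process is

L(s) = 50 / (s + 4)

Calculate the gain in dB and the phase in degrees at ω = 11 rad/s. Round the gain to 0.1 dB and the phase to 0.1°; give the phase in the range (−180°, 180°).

At s = jω = j11:
pole (s+4): 4 + j11 → |·| = √(4²+11²) = √137 ≈ 11.705, ∠ = arctan(11/4) ≈ 70.02°
|L| = 50 / 11.705 ≈ 4.2717
Gain = 20 log₁₀(4.2717) ≈ 12.61 dB
∠L = 0.00° − 70.02° = -70.02°

12.6 dB, -70.0°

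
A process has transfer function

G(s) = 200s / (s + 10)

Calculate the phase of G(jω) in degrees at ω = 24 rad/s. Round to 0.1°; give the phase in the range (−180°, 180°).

At s = jω = j24:
zero at origin: s = j24 → |·| = 24, ∠ = 90.00°
pole (s+10): 10 + j24 → |·| = √(10²+24²) = √676 ≈ 26, ∠ = arctan(24/10) ≈ 67.38°
∠G = 90.00° − 67.38° = 22.62°

22.6°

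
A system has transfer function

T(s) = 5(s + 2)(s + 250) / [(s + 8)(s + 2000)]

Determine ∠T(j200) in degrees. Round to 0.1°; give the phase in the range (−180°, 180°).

At s = jω = j200:
zero (s+2): 2 + j200 → |·| = √(2²+200²) = √40004 ≈ 200.01, ∠ = arctan(200/2) ≈ 89.43°
zero (s+250): 250 + j200 → |·| = √(250²+200²) = √102500 ≈ 320.16, ∠ = arctan(200/250) ≈ 38.66°
pole (s+8): 8 + j200 → |·| = √(8²+200²) = √40064 ≈ 200.16, ∠ = arctan(200/8) ≈ 87.71°
pole (s+2000): 2000 + j200 → |·| = √(2000²+200²) = √4040000 ≈ 2010, ∠ = arctan(200/2000) ≈ 5.71°
∠T = 128.09° − 93.42° = 34.67°

34.7°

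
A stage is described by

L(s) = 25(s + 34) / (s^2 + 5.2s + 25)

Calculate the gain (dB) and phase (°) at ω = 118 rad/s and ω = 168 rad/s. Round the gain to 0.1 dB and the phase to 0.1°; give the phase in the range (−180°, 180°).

At s = jω = j118:
zero (s+34): 34 + j118 → |·| = √(34²+118²) = √15080 ≈ 122.8, ∠ = arctan(118/34) ≈ 73.93°
quadratic: (j118)² + 5.2·j118 + 25 = -13899 + j613.6 → |·| ≈ 13913, ∠ ≈ 177.47°
|L| = 25 · 122.8 / 13913 ≈ 0.22066
Gain = 20 log₁₀(0.22066) ≈ -13.13 dB
∠L = 73.93° − 177.47° = -103.54°

At s = jω = j168:
zero (s+34): 34 + j168 → |·| = √(34²+168²) = √29380 ≈ 171.41, ∠ = arctan(168/34) ≈ 78.56°
quadratic: (j168)² + 5.2·j168 + 25 = -28199 + j873.6 → |·| ≈ 28213, ∠ ≈ 178.23°
|L| = 25 · 171.41 / 28213 ≈ 0.15189
Gain = 20 log₁₀(0.15189) ≈ -16.37 dB
∠L = 78.56° − 178.23° = -99.67°

ω = 118: -13.1 dB, -103.5°; ω = 168: -16.4 dB, -99.7°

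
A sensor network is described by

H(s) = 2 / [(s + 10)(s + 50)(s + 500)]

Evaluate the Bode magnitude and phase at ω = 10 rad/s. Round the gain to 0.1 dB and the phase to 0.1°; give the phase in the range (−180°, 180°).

At s = jω = j10:
pole (s+10): 10 + j10 → |·| = √(10²+10²) = √200 ≈ 14.142, ∠ = arctan(10/10) ≈ 45.00°
pole (s+50): 50 + j10 → |·| = √(50²+10²) = √2600 ≈ 50.99, ∠ = arctan(10/50) ≈ 11.31°
pole (s+500): 500 + j10 → |·| = √(500²+10²) = √250100 ≈ 500.1, ∠ = arctan(10/500) ≈ 1.15°
|H| = 2 / 3.6062e+05 ≈ 5.546e-06
Gain = 20 log₁₀(5.546e-06) ≈ -105.12 dB
∠H = 0.00° − 57.46° = -57.46°

-105.1 dB, -57.5°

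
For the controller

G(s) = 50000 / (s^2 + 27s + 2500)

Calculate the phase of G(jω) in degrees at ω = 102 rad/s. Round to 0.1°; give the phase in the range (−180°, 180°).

-160.8°

At s = jω = j102:
quadratic: (j102)² + 27·j102 + 2500 = -7904 + j2754 → |·| ≈ 8370, ∠ ≈ 160.79°
∠G = 0.00° − 160.79° = -160.79°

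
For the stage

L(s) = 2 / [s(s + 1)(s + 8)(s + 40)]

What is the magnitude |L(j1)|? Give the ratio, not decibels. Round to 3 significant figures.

0.00438

At s = jω = j1:
pole (s+1): 1 + j1 → |·| = √(1²+1²) = √2 ≈ 1.4142, ∠ = arctan(1/1) ≈ 45.00°
pole (s+8): 8 + j1 → |·| = √(8²+1²) = √65 ≈ 8.0623, ∠ = arctan(1/8) ≈ 7.13°
pole (s+40): 40 + j1 → |·| = √(40²+1²) = √1601 ≈ 40.012, ∠ = arctan(1/40) ≈ 1.43°
pole at origin: |s| = 1, ∠ = 90.00° (in denominator)
|L| = 2 / 456.21 ≈ 0.0043839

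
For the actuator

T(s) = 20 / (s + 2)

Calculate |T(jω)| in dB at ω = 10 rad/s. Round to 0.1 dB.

5.9 dB

At s = jω = j10:
pole (s+2): 2 + j10 → |·| = √(2²+10²) = √104 ≈ 10.198, ∠ = arctan(10/2) ≈ 78.69°
|T| = 20 / 10.198 ≈ 1.9612
Gain = 20 log₁₀(1.9612) ≈ 5.85 dB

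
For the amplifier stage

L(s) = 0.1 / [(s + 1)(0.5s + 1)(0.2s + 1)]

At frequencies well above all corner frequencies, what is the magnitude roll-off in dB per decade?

-60 dB/decade

Each pole contributes −20 dB/decade at high frequency; each zero contributes +20 dB/decade.
Net: 0 zero(s) − 3 pole(s) → -60 dB/decade.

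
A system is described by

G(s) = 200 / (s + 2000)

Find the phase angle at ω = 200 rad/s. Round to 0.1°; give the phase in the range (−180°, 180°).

-5.7°

Substitute s = j200:
Numerator: 200 = 200 + j0
Denominator: (j200) + 2000 = 2000 + j200
|N| = √(200² + 0²) ≈ 200, ∠N ≈ 0.00°
|D| = √(2000² + 200²) ≈ 2010, ∠D ≈ 5.71°
∠G = 0.00° − 5.71° = -5.71°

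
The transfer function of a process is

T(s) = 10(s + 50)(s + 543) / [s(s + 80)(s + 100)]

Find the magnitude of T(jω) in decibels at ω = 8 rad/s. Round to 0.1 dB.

12.6 dB

At s = jω = j8:
zero (s+50): 50 + j8 → |·| = √(50²+8²) = √2564 ≈ 50.636, ∠ = arctan(8/50) ≈ 9.09°
zero (s+543): 543 + j8 → |·| = √(543²+8²) = √294913 ≈ 543.06, ∠ = arctan(8/543) ≈ 0.84°
pole (s+80): 80 + j8 → |·| = √(80²+8²) = √6464 ≈ 80.399, ∠ = arctan(8/80) ≈ 5.71°
pole (s+100): 100 + j8 → |·| = √(100²+8²) = √10064 ≈ 100.32, ∠ = arctan(8/100) ≈ 4.57°
pole at origin: |s| = 8, ∠ = 90.00° (in denominator)
|T| = 10 · 27498 / 64525 ≈ 4.2616
Gain = 20 log₁₀(4.2616) ≈ 12.59 dB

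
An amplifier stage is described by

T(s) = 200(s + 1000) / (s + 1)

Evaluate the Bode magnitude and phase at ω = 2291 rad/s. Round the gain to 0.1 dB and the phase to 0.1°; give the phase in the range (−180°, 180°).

46.8 dB, -23.6°

At s = jω = j2291:
zero (s+1000): 1000 + j2291 → |·| = √(1000²+2291²) = √6248681 ≈ 2499.7, ∠ = arctan(2291/1000) ≈ 66.42°
pole (s+1): 1 + j2291 → |·| = √(1²+2291²) = √5248682 ≈ 2291, ∠ = arctan(2291/1) ≈ 89.97°
|T| = 200 · 2499.7 / 2291 ≈ 218.22
Gain = 20 log₁₀(218.22) ≈ 46.78 dB
∠T = 66.42° − 89.97° = -23.55°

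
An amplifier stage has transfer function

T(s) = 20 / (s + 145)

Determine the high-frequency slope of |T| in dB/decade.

-20 dB/decade

Each pole contributes −20 dB/decade at high frequency; each zero contributes +20 dB/decade.
Net: 0 zero(s) − 1 pole(s) → -20 dB/decade.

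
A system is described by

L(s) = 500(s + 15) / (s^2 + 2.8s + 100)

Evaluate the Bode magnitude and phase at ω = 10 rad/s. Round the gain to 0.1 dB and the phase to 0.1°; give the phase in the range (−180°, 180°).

50.2 dB, -56.3°

At s = jω = j10:
zero (s+15): 15 + j10 → |·| = √(15²+10²) = √325 ≈ 18.028, ∠ = arctan(10/15) ≈ 33.69°
quadratic: (j10)² + 2.8·j10 + 100 = 0 + j28 → |·| ≈ 28, ∠ ≈ 90.00°
|L| = 500 · 18.028 / 28 ≈ 321.93
Gain = 20 log₁₀(321.93) ≈ 50.16 dB
∠L = 33.69° − 90.00° = -56.31°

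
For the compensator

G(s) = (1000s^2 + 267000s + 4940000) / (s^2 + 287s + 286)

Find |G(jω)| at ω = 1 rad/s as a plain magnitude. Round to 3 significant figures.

1.22e+04

Substitute s = j1:
Numerator: 1000(j1)^2 + 267000(j1) + 4940000 = 4939000 + j267000
Denominator: (j1)^2 + 287(j1) + 286 = 285 + j287
|N| = √(4939000² + 267000²) ≈ 4.9462e+06, ∠N ≈ 3.09°
|D| = √(285² + 287²) ≈ 404.47, ∠D ≈ 45.20°
|G| = 4.9462e+06 / 404.47 ≈ 12229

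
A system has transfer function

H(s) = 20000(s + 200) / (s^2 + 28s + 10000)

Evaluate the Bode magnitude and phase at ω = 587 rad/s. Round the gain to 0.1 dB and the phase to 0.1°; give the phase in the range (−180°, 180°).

31.4 dB, -106.0°

At s = jω = j587:
zero (s+200): 200 + j587 → |·| = √(200²+587²) = √384569 ≈ 620.14, ∠ = arctan(587/200) ≈ 71.19°
quadratic: (j587)² + 28·j587 + 10000 = -334569 + j16436 → |·| ≈ 3.3497e+05, ∠ ≈ 177.19°
|H| = 20000 · 620.14 / 3.3497e+05 ≈ 37.027
Gain = 20 log₁₀(37.027) ≈ 31.37 dB
∠H = 71.19° − 177.19° = -106.00°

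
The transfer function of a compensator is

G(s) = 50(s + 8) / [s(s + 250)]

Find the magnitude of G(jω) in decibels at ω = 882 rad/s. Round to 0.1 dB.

-25.3 dB

At s = jω = j882:
zero (s+8): 8 + j882 → |·| = √(8²+882²) = √777988 ≈ 882.04, ∠ = arctan(882/8) ≈ 89.48°
pole (s+250): 250 + j882 → |·| = √(250²+882²) = √840424 ≈ 916.75, ∠ = arctan(882/250) ≈ 74.17°
pole at origin: |s| = 882, ∠ = 90.00° (in denominator)
|G| = 50 · 882.04 / 8.0857e+05 ≈ 0.054543
Gain = 20 log₁₀(0.054543) ≈ -25.27 dB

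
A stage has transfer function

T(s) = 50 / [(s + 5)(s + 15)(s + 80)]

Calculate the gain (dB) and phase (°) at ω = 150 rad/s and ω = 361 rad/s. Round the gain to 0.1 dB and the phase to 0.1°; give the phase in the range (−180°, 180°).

At s = jω = j150:
pole (s+5): 5 + j150 → |·| = √(5²+150²) = √22525 ≈ 150.08, ∠ = arctan(150/5) ≈ 88.09°
pole (s+15): 15 + j150 → |·| = √(15²+150²) = √22725 ≈ 150.75, ∠ = arctan(150/15) ≈ 84.29°
pole (s+80): 80 + j150 → |·| = √(80²+150²) = √28900 ≈ 170, ∠ = arctan(150/80) ≈ 61.93°
|T| = 50 / 3.8462e+06 ≈ 1.3e-05
Gain = 20 log₁₀(1.3e-05) ≈ -97.72 dB
∠T = 0.00° − 234.31° = -234.31° ≡ 125.69° (principal value)

At s = jω = j361:
pole (s+5): 5 + j361 → |·| = √(5²+361²) = √130346 ≈ 361.03, ∠ = arctan(361/5) ≈ 89.21°
pole (s+15): 15 + j361 → |·| = √(15²+361²) = √130546 ≈ 361.31, ∠ = arctan(361/15) ≈ 87.62°
pole (s+80): 80 + j361 → |·| = √(80²+361²) = √136721 ≈ 369.76, ∠ = arctan(361/80) ≈ 77.50°
|T| = 50 / 4.8233e+07 ≈ 1.0366e-06
Gain = 20 log₁₀(1.0366e-06) ≈ -119.69 dB
∠T = 0.00° − 254.33° = -254.33° ≡ 105.67° (principal value)

ω = 150: -97.7 dB, 125.7°; ω = 361: -119.7 dB, 105.7°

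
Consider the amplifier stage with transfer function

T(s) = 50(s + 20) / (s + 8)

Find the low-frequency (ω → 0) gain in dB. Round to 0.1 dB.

T(0) = 50·20 / (8) = 125
20 log₁₀(125) ≈ 41.94 dB

41.9 dB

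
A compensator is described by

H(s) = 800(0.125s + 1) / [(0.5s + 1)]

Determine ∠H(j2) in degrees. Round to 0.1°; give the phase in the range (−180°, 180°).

-31.0°

At ω = 2 rad/s:
zero (1 + j2·0.125) = 1 + j0.25 → |·| ≈ 1.0308, ∠ ≈ 14.04°
pole (1 + j2·0.5) = 1 + j1 → |·| ≈ 1.4142, ∠ ≈ 45.00°
∠H = (14.04°) − (45.00°) = -30.96°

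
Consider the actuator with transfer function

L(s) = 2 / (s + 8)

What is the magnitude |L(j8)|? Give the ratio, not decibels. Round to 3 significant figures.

At s = jω = j8:
pole (s+8): 8 + j8 → |·| = √(8²+8²) = √128 ≈ 11.314, ∠ = arctan(8/8) ≈ 45.00°
|L| = 2 / 11.314 ≈ 0.17677

0.177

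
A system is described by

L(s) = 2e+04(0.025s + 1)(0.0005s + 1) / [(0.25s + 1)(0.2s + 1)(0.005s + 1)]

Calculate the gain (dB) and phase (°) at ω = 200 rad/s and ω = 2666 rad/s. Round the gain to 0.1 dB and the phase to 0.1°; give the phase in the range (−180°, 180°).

ω = 200: 31.2 dB, -138.0°; ω = 2666: -6.6 dB, -123.3°

At ω = 200 rad/s:
zero (1 + j200·0.025) = 1 + j5 → |·| ≈ 5.099, ∠ ≈ 78.69°
zero (1 + j200·0.0005) = 1 + j0.1 → |·| ≈ 1.005, ∠ ≈ 5.71°
pole (1 + j200·0.25) = 1 + j50 → |·| ≈ 50.01, ∠ ≈ 88.85°
pole (1 + j200·0.2) = 1 + j40 → |·| ≈ 40.012, ∠ ≈ 88.57°
pole (1 + j200·0.005) = 1 + j1 → |·| ≈ 1.4142, ∠ ≈ 45.00°
|L| = 2e+04 · 5.099 · 1.005 / (50.01 · 40.012 · 1.4142) ≈ 36.218
Gain = 20 log₁₀(36.218) ≈ 31.18 dB
∠L = (78.69° + 5.71°) − (88.85° + 88.57° + 45.00°) = -138.02°

At ω = 2666 rad/s:
zero (1 + j2666·0.025) = 1 + j66.65 → |·| ≈ 66.658, ∠ ≈ 89.14°
zero (1 + j2666·0.0005) = 1 + j1.333 → |·| ≈ 1.6664, ∠ ≈ 53.12°
pole (1 + j2666·0.25) = 1 + j666.5 → |·| ≈ 666.5, ∠ ≈ 89.91°
pole (1 + j2666·0.2) = 1 + j533.2 → |·| ≈ 533.2, ∠ ≈ 89.89°
pole (1 + j2666·0.005) = 1 + j13.33 → |·| ≈ 13.367, ∠ ≈ 85.71°
|L| = 2e+04 · 66.658 · 1.6664 / (666.5 · 533.2 · 13.367) ≈ 0.46767
Gain = 20 log₁₀(0.46767) ≈ -6.60 dB
∠L = (89.14° + 53.12°) − (89.91° + 89.89° + 85.71°) = -123.25°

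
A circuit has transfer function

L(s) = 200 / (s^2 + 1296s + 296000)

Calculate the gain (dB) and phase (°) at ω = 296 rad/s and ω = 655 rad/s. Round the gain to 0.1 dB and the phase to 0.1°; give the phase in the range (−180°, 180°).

ω = 296: -66.8 dB, -61.5°; ω = 655: -72.7 dB, -98.9°

Substitute s = j296:
Numerator: 200 = 200 + j0
Denominator: (j296)^2 + 1296(j296) + 296000 = 208384 + j383616
|N| = √(200² + 0²) ≈ 200, ∠N ≈ 0.00°
|D| = √(208384² + 383616²) ≈ 4.3656e+05, ∠D ≈ 61.49°
|L| = 200 / 4.3656e+05 ≈ 0.00045813
Gain = 20 log₁₀(0.00045813) ≈ -66.78 dB
∠L = 0.00° − 61.49° = -61.49°

Substitute s = j655:
Numerator: 200 = 200 + j0
Denominator: (j655)^2 + 1296(j655) + 296000 = -133025 + j848880
|N| = √(200² + 0²) ≈ 200, ∠N ≈ 0.00°
|D| = √(133025² + 848880²) ≈ 8.5924e+05, ∠D ≈ 98.91°
|L| = 200 / 8.5924e+05 ≈ 0.00023276
Gain = 20 log₁₀(0.00023276) ≈ -72.66 dB
∠L = 0.00° − 98.91° = -98.91°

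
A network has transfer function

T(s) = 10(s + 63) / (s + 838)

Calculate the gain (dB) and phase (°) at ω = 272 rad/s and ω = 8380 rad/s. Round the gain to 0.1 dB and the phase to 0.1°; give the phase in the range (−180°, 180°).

ω = 272: 10.0 dB, 59.0°; ω = 8380: 20.0 dB, 5.3°

At s = jω = j272:
zero (s+63): 63 + j272 → |·| = √(63²+272²) = √77953 ≈ 279.2, ∠ = arctan(272/63) ≈ 76.96°
pole (s+838): 838 + j272 → |·| = √(838²+272²) = √776228 ≈ 881.04, ∠ = arctan(272/838) ≈ 17.98°
|T| = 10 · 279.2 / 881.04 ≈ 3.169
Gain = 20 log₁₀(3.169) ≈ 10.02 dB
∠T = 76.96° − 17.98° = 58.98°

At s = jω = j8380:
zero (s+63): 63 + j8380 → |·| = √(63²+8380²) = √70228369 ≈ 8380.2, ∠ = arctan(8380/63) ≈ 89.57°
pole (s+838): 838 + j8380 → |·| = √(838²+8380²) = √70926644 ≈ 8421.8, ∠ = arctan(8380/838) ≈ 84.29°
|T| = 10 · 8380.2 / 8421.8 ≈ 9.9506
Gain = 20 log₁₀(9.9506) ≈ 19.96 dB
∠T = 89.57° − 84.29° = 5.28°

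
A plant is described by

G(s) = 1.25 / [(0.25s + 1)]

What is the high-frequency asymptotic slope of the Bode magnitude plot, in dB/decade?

Each pole contributes −20 dB/decade at high frequency; each zero contributes +20 dB/decade.
Net: 0 zero(s) − 1 pole(s) → -20 dB/decade.

-20 dB/decade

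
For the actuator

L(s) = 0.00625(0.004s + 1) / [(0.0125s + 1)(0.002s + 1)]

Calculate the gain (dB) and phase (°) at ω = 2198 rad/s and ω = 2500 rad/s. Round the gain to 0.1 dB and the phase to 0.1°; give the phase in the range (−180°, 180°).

At ω = 2198 rad/s:
zero (1 + j2198·0.004) = 1 + j8.792 → |·| ≈ 8.8487, ∠ ≈ 83.51°
pole (1 + j2198·0.0125) = 1 + j27.475 → |·| ≈ 27.493, ∠ ≈ 87.92°
pole (1 + j2198·0.002) = 1 + j4.396 → |·| ≈ 4.5083, ∠ ≈ 77.18°
|L| = 0.00625 · 8.8487 / (27.493 · 4.5083) ≈ 0.00044619
Gain = 20 log₁₀(0.00044619) ≈ -67.01 dB
∠L = (83.51°) − (87.92° + 77.18°) = -81.59°

At ω = 2500 rad/s:
zero (1 + j2500·0.004) = 1 + j10 → |·| ≈ 10.05, ∠ ≈ 84.29°
pole (1 + j2500·0.0125) = 1 + j31.25 → |·| ≈ 31.266, ∠ ≈ 88.17°
pole (1 + j2500·0.002) = 1 + j5 → |·| ≈ 5.099, ∠ ≈ 78.69°
|L| = 0.00625 · 10.05 / (31.266 · 5.099) ≈ 0.00039399
Gain = 20 log₁₀(0.00039399) ≈ -68.09 dB
∠L = (84.29°) − (88.17° + 78.69°) = -82.57°

ω = 2198: -67.0 dB, -81.6°; ω = 2500: -68.1 dB, -82.6°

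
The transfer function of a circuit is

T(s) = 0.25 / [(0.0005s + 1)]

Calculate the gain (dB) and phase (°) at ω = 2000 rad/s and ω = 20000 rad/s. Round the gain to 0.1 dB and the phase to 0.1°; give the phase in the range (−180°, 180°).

ω = 2000: -15.1 dB, -45.0°; ω = 20000: -32.1 dB, -84.3°

At ω = 2000 rad/s:
pole (1 + j2000·0.0005) = 1 + j1 → |·| ≈ 1.4142, ∠ ≈ 45.00°
|T| = 0.25 · 1 / (1.4142) ≈ 0.17678
Gain = 20 log₁₀(0.17678) ≈ -15.05 dB
∠T = (0°) − (45.00°) = -45.00°

At ω = 20000 rad/s:
pole (1 + j20000·0.0005) = 1 + j10 → |·| ≈ 10.05, ∠ ≈ 84.29°
|T| = 0.25 · 1 / (10.05) ≈ 0.024876
Gain = 20 log₁₀(0.024876) ≈ -32.08 dB
∠T = (0°) − (84.29°) = -84.29°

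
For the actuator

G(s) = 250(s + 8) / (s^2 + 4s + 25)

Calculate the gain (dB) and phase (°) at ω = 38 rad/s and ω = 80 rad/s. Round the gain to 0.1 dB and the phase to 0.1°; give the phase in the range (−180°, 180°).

ω = 38: 16.7 dB, -95.8°; ω = 80: 10.0 dB, -92.8°

At s = jω = j38:
zero (s+8): 8 + j38 → |·| = √(8²+38²) = √1508 ≈ 38.833, ∠ = arctan(38/8) ≈ 78.11°
quadratic: (j38)² + 4·j38 + 25 = -1419 + j152 → |·| ≈ 1427.1, ∠ ≈ 173.89°
|G| = 250 · 38.833 / 1427.1 ≈ 6.8028
Gain = 20 log₁₀(6.8028) ≈ 16.65 dB
∠G = 78.11° − 173.89° = -95.78°

At s = jω = j80:
zero (s+8): 8 + j80 → |·| = √(8²+80²) = √6464 ≈ 80.399, ∠ = arctan(80/8) ≈ 84.29°
quadratic: (j80)² + 4·j80 + 25 = -6375 + j320 → |·| ≈ 6383, ∠ ≈ 177.13°
|G| = 250 · 80.399 / 6383 ≈ 3.149
Gain = 20 log₁₀(3.149) ≈ 9.96 dB
∠G = 84.29° − 177.13° = -92.84°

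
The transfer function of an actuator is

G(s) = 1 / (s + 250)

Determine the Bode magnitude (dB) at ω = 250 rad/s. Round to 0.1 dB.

-51.0 dB

Substitute s = j250:
Numerator: 1 = 1 + j0
Denominator: (j250) + 250 = 250 + j250
|N| = √(1² + 0²) ≈ 1, ∠N ≈ 0.00°
|D| = √(250² + 250²) ≈ 353.55, ∠D ≈ 45.00°
|G| = 1 / 353.55 ≈ 0.0028285
Gain = 20 log₁₀(0.0028285) ≈ -50.97 dB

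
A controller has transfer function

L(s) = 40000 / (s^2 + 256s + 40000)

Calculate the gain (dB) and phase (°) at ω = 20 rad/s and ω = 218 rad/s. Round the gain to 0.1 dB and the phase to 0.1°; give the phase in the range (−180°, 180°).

ω = 20: 0.0 dB, -7.4°; ω = 218: -3.0 dB, -97.7°

At s = jω = j20:
quadratic: (j20)² + 256·j20 + 40000 = 39600 + j5120 → |·| ≈ 39930, ∠ ≈ 7.37°
|L| = 40000 / 39930 ≈ 1.0018
Gain = 20 log₁₀(1.0018) ≈ 0.02 dB
∠L = 0.00° − 7.37° = -7.37°

At s = jω = j218:
quadratic: (j218)² + 256·j218 + 40000 = -7524 + j55808 → |·| ≈ 56313, ∠ ≈ 97.68°
|L| = 40000 / 56313 ≈ 0.71032
Gain = 20 log₁₀(0.71032) ≈ -2.97 dB
∠L = 0.00° − 97.68° = -97.68°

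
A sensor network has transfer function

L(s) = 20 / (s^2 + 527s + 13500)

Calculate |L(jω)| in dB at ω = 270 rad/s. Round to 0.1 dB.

Substitute s = j270:
Numerator: 20 = 20 + j0
Denominator: (j270)^2 + 527(j270) + 13500 = -59400 + j142290
|N| = √(20² + 0²) ≈ 20, ∠N ≈ 0.00°
|D| = √(59400² + 142290²) ≈ 1.5419e+05, ∠D ≈ 112.66°
|L| = 20 / 1.5419e+05 ≈ 0.00012971
Gain = 20 log₁₀(0.00012971) ≈ -77.74 dB

-77.7 dB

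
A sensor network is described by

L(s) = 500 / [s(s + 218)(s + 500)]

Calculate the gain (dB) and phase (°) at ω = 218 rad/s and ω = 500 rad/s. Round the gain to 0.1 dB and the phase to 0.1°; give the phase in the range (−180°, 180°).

At s = jω = j218:
pole (s+218): 218 + j218 → |·| = √(218²+218²) = √95048 ≈ 308.3, ∠ = arctan(218/218) ≈ 45.00°
pole (s+500): 500 + j218 → |·| = √(500²+218²) = √297524 ≈ 545.46, ∠ = arctan(218/500) ≈ 23.56°
pole at origin: |s| = 218, ∠ = 90.00° (in denominator)
|L| = 500 / 3.666e+07 ≈ 1.3639e-05
Gain = 20 log₁₀(1.3639e-05) ≈ -97.30 dB
∠L = 0.00° − 158.56° = -158.56°

At s = jω = j500:
pole (s+218): 218 + j500 → |·| = √(218²+500²) = √297524 ≈ 545.46, ∠ = arctan(500/218) ≈ 66.44°
pole (s+500): 500 + j500 → |·| = √(500²+500²) = √500000 ≈ 707.11, ∠ = arctan(500/500) ≈ 45.00°
pole at origin: |s| = 500, ∠ = 90.00° (in denominator)
|L| = 500 / 1.9285e+08 ≈ 2.5927e-06
Gain = 20 log₁₀(2.5927e-06) ≈ -111.72 dB
∠L = 0.00° − 201.44° = -201.44° ≡ 158.56° (principal value)

ω = 218: -97.3 dB, -158.6°; ω = 500: -111.7 dB, 158.6°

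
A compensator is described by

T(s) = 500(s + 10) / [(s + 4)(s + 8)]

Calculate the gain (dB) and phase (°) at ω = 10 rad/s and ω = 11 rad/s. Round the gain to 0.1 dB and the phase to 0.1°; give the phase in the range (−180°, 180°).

ω = 10: 34.2 dB, -74.5°; ω = 11: 33.4 dB, -76.3°

At s = jω = j10:
zero (s+10): 10 + j10 → |·| = √(10²+10²) = √200 ≈ 14.142, ∠ = arctan(10/10) ≈ 45.00°
pole (s+4): 4 + j10 → |·| = √(4²+10²) = √116 ≈ 10.77, ∠ = arctan(10/4) ≈ 68.20°
pole (s+8): 8 + j10 → |·| = √(8²+10²) = √164 ≈ 12.806, ∠ = arctan(10/8) ≈ 51.34°
|T| = 500 · 14.142 / 137.92 ≈ 51.269
Gain = 20 log₁₀(51.269) ≈ 34.20 dB
∠T = 45.00° − 119.54° = -74.54°

At s = jω = j11:
zero (s+10): 10 + j11 → |·| = √(10²+11²) = √221 ≈ 14.866, ∠ = arctan(11/10) ≈ 47.73°
pole (s+4): 4 + j11 → |·| = √(4²+11²) = √137 ≈ 11.705, ∠ = arctan(11/4) ≈ 70.02°
pole (s+8): 8 + j11 → |·| = √(8²+11²) = √185 ≈ 13.601, ∠ = arctan(11/8) ≈ 53.97°
|T| = 500 · 14.866 / 159.2 ≈ 46.69
Gain = 20 log₁₀(46.69) ≈ 33.38 dB
∠T = 47.73° − 123.99° = -76.26°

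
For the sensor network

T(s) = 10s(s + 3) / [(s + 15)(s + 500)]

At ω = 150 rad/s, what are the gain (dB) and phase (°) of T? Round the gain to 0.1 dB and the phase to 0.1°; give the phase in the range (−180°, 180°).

At s = jω = j150:
zero (s+3): 3 + j150 → |·| = √(3²+150²) = √22509 ≈ 150.03, ∠ = arctan(150/3) ≈ 88.85°
zero at origin: s = j150 → |·| = 150, ∠ = 90.00°
pole (s+15): 15 + j150 → |·| = √(15²+150²) = √22725 ≈ 150.75, ∠ = arctan(150/15) ≈ 84.29°
pole (s+500): 500 + j150 → |·| = √(500²+150²) = √272500 ≈ 522.02, ∠ = arctan(150/500) ≈ 16.70°
|T| = 10 · 22504 / 78695 ≈ 2.8596
Gain = 20 log₁₀(2.8596) ≈ 9.13 dB
∠T = 178.85° − 100.99° = 77.86°

9.1 dB, 77.9°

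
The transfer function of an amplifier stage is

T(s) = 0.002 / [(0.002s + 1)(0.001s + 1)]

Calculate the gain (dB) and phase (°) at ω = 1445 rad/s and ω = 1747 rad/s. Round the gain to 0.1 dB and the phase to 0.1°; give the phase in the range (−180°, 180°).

At ω = 1445 rad/s:
pole (1 + j1445·0.002) = 1 + j2.89 → |·| ≈ 3.0581, ∠ ≈ 70.91°
pole (1 + j1445·0.001) = 1 + j1.445 → |·| ≈ 1.7573, ∠ ≈ 55.32°
|T| = 0.002 · 1 / (3.0581 · 1.7573) ≈ 0.00037216
Gain = 20 log₁₀(0.00037216) ≈ -68.59 dB
∠T = (0°) − (70.91° + 55.32°) = -126.23°

At ω = 1747 rad/s:
pole (1 + j1747·0.002) = 1 + j3.494 → |·| ≈ 3.6343, ∠ ≈ 74.03°
pole (1 + j1747·0.001) = 1 + j1.747 → |·| ≈ 2.013, ∠ ≈ 60.21°
|T| = 0.002 · 1 / (3.6343 · 2.013) ≈ 0.00027338
Gain = 20 log₁₀(0.00027338) ≈ -71.26 dB
∠T = (0°) − (74.03° + 60.21°) = -134.24°

ω = 1445: -68.6 dB, -126.2°; ω = 1747: -71.3 dB, -134.2°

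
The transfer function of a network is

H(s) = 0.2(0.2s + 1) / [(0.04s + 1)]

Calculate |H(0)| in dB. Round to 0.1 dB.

-14.0 dB

H(0) = 0.2 · 1 / 1 = 0.2
20 log₁₀(0.2) ≈ -13.98 dB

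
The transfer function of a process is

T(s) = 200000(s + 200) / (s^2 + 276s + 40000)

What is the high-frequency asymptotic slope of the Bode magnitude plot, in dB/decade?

Each pole contributes −20 dB/decade at high frequency; each zero contributes +20 dB/decade.
Net: 1 zero(s) − 2 pole(s) → -20 dB/decade.

-20 dB/decade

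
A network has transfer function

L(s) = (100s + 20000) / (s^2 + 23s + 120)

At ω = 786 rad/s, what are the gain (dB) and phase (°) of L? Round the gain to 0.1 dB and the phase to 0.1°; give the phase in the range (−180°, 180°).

Substitute s = j786:
Numerator: 100(j786) + 20000 = 20000 + j78600
Denominator: (j786)^2 + 23(j786) + 120 = -617676 + j18078
|N| = √(20000² + 78600²) ≈ 81105, ∠N ≈ 75.72°
|D| = √(617676² + 18078²) ≈ 6.1794e+05, ∠D ≈ 178.32°
|L| = 81105 / 6.1794e+05 ≈ 0.13125
Gain = 20 log₁₀(0.13125) ≈ -17.64 dB
∠L = 75.72° − 178.32° = -102.60°

-17.6 dB, -102.6°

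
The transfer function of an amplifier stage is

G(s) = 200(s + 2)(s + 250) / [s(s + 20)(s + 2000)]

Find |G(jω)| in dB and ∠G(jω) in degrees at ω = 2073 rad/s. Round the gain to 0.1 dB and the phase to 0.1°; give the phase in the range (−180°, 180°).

At s = jω = j2073:
zero (s+2): 2 + j2073 → |·| = √(2²+2073²) = √4297333 ≈ 2073, ∠ = arctan(2073/2) ≈ 89.94°
zero (s+250): 250 + j2073 → |·| = √(250²+2073²) = √4359829 ≈ 2088, ∠ = arctan(2073/250) ≈ 83.12°
pole (s+20): 20 + j2073 → |·| = √(20²+2073²) = √4297729 ≈ 2073.1, ∠ = arctan(2073/20) ≈ 89.45°
pole (s+2000): 2000 + j2073 → |·| = √(2000²+2073²) = √8297329 ≈ 2880.5, ∠ = arctan(2073/2000) ≈ 46.03°
pole at origin: |s| = 2073, ∠ = 90.00° (in denominator)
|G| = 200 · 4.3284e+06 / 1.2379e+10 ≈ 0.069931
Gain = 20 log₁₀(0.069931) ≈ -23.11 dB
∠G = 173.06° − 225.48° = -52.42°

-23.1 dB, -52.4°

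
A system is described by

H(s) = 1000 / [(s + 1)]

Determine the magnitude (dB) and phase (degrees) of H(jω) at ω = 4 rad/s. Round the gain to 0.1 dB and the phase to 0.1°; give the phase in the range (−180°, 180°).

47.7 dB, -76.0°

At ω = 4 rad/s:
pole (1 + j4·1) = 1 + j4 → |·| ≈ 4.1231, ∠ ≈ 75.96°
|H| = 1000 · 1 / (4.1231) ≈ 242.54
Gain = 20 log₁₀(242.54) ≈ 47.70 dB
∠H = (0°) − (75.96°) = -75.96°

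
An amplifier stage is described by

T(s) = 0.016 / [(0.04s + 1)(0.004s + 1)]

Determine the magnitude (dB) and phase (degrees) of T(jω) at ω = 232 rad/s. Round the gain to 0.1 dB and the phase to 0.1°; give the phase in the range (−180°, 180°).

-58.0 dB, -126.7°

At ω = 232 rad/s:
pole (1 + j232·0.04) = 1 + j9.28 → |·| ≈ 9.3337, ∠ ≈ 83.85°
pole (1 + j232·0.004) = 1 + j0.928 → |·| ≈ 1.3643, ∠ ≈ 42.86°
|T| = 0.016 · 1 / (9.3337 · 1.3643) ≈ 0.0012565
Gain = 20 log₁₀(0.0012565) ≈ -58.02 dB
∠T = (0°) − (83.85° + 42.86°) = -126.71°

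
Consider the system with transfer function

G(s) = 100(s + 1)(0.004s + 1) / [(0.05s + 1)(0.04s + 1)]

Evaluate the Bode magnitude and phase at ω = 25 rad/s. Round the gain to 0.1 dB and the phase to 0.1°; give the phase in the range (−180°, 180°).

At ω = 25 rad/s:
zero (1 + j25·1) = 1 + j25 → |·| ≈ 25.02, ∠ ≈ 87.71°
zero (1 + j25·0.004) = 1 + j0.1 → |·| ≈ 1.005, ∠ ≈ 5.71°
pole (1 + j25·0.05) = 1 + j1.25 → |·| ≈ 1.6008, ∠ ≈ 51.34°
pole (1 + j25·0.04) = 1 + j1 → |·| ≈ 1.4142, ∠ ≈ 45.00°
|G| = 100 · 25.02 · 1.005 / (1.6008 · 1.4142) ≈ 1110.7
Gain = 20 log₁₀(1110.7) ≈ 60.91 dB
∠G = (87.71° + 5.71°) − (51.34° + 45.00°) = -2.92°

60.9 dB, -2.9°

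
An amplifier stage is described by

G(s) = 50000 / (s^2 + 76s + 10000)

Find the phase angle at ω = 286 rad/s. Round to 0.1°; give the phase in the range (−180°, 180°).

At s = jω = j286:
quadratic: (j286)² + 76·j286 + 10000 = -71796 + j21736 → |·| ≈ 75014, ∠ ≈ 163.16°
∠G = 0.00° − 163.16° = -163.16°

-163.2°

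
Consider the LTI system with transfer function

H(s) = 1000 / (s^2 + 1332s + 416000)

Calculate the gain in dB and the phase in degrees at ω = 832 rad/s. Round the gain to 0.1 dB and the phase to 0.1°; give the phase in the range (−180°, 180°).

Substitute s = j832:
Numerator: 1000 = 1000 + j0
Denominator: (j832)^2 + 1332(j832) + 416000 = -276224 + j1108224
|N| = √(1000² + 0²) ≈ 1000, ∠N ≈ 0.00°
|D| = √(276224² + 1108224²) ≈ 1.1421e+06, ∠D ≈ 104.00°
|H| = 1000 / 1.1421e+06 ≈ 0.00087558
Gain = 20 log₁₀(0.00087558) ≈ -61.15 dB
∠H = 0.00° − 104.00° = -104.00°

-61.2 dB, -104.0°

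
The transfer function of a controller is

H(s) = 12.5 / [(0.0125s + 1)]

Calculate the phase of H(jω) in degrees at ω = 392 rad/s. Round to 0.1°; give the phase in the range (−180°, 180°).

At ω = 392 rad/s:
pole (1 + j392·0.0125) = 1 + j4.9 → |·| ≈ 5.001, ∠ ≈ 78.47°
∠H = (0°) − (78.47°) = -78.47°

-78.5°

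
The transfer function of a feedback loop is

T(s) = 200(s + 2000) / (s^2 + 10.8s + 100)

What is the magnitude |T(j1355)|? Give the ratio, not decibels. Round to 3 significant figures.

At s = jω = j1355:
zero (s+2000): 2000 + j1355 → |·| = √(2000²+1355²) = √5836025 ≈ 2415.8, ∠ = arctan(1355/2000) ≈ 34.12°
quadratic: (j1355)² + 10.8·j1355 + 100 = -1835925 + j14634 → |·| ≈ 1.836e+06, ∠ ≈ 179.54°
|T| = 200 · 2415.8 / 1.836e+06 ≈ 0.26316

0.263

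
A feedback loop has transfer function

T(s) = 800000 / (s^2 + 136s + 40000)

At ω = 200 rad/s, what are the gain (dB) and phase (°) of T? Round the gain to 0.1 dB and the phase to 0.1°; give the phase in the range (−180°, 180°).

29.4 dB, -90.0°

At s = jω = j200:
quadratic: (j200)² + 136·j200 + 40000 = 0 + j27200 → |·| ≈ 27200, ∠ ≈ 90.00°
|T| = 800000 / 27200 ≈ 29.412
Gain = 20 log₁₀(29.412) ≈ 29.37 dB
∠T = 0.00° − 90.00° = -90.00°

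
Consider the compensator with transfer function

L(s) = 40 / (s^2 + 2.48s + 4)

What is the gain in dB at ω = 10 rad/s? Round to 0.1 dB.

-7.9 dB

At s = jω = j10:
quadratic: (j10)² + 2.48·j10 + 4 = -96 + j24.8 → |·| ≈ 99.152, ∠ ≈ 165.52°
|L| = 40 / 99.152 ≈ 0.40342
Gain = 20 log₁₀(0.40342) ≈ -7.88 dB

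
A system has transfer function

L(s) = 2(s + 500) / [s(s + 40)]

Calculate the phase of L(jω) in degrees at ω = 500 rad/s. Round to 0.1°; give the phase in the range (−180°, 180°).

-130.4°

At s = jω = j500:
zero (s+500): 500 + j500 → |·| = √(500²+500²) = √500000 ≈ 707.11, ∠ = arctan(500/500) ≈ 45.00°
pole (s+40): 40 + j500 → |·| = √(40²+500²) = √251600 ≈ 501.6, ∠ = arctan(500/40) ≈ 85.43°
pole at origin: |s| = 500, ∠ = 90.00° (in denominator)
∠L = 45.00° − 175.43° = -130.43°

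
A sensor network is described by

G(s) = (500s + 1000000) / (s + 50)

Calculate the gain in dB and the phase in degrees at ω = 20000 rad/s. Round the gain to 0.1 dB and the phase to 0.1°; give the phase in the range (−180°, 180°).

54.0 dB, -5.6°

Substitute s = j20000:
Numerator: 500(j20000) + 1000000 = 1000000 + j10000000
Denominator: (j20000) + 50 = 50 + j20000
|N| = √(1000000² + 10000000²) ≈ 1.005e+07, ∠N ≈ 84.29°
|D| = √(50² + 20000²) ≈ 20000, ∠D ≈ 89.86°
|G| = 1.005e+07 / 20000 ≈ 502.5
Gain = 20 log₁₀(502.5) ≈ 54.02 dB
∠G = 84.29° − 89.86° = -5.57°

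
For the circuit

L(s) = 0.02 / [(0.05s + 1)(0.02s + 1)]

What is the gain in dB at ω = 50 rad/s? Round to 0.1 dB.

At ω = 50 rad/s:
pole (1 + j50·0.05) = 1 + j2.5 → |·| ≈ 2.6926, ∠ ≈ 68.20°
pole (1 + j50·0.02) = 1 + j1 → |·| ≈ 1.4142, ∠ ≈ 45.00°
|L| = 0.02 · 1 / (2.6926 · 1.4142) ≈ 0.0052523
Gain = 20 log₁₀(0.0052523) ≈ -45.59 dB

-45.6 dB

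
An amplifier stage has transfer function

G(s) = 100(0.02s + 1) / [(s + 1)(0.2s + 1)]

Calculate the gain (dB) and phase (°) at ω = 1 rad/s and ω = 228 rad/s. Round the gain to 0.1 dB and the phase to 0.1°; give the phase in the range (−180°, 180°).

At ω = 1 rad/s:
zero (1 + j1·0.02) = 1 + j0.02 → |·| ≈ 1.0002, ∠ ≈ 1.15°
pole (1 + j1·1) = 1 + j1 → |·| ≈ 1.4142, ∠ ≈ 45.00°
pole (1 + j1·0.2) = 1 + j0.2 → |·| ≈ 1.0198, ∠ ≈ 11.31°
|G| = 100 · 1.0002 / (1.4142 · 1.0198) ≈ 69.352
Gain = 20 log₁₀(69.352) ≈ 36.82 dB
∠G = (1.15°) − (45.00° + 11.31°) = -55.16°

At ω = 228 rad/s:
zero (1 + j228·0.02) = 1 + j4.56 → |·| ≈ 4.6684, ∠ ≈ 77.63°
pole (1 + j228·1) = 1 + j228 → |·| ≈ 228, ∠ ≈ 89.75°
pole (1 + j228·0.2) = 1 + j45.6 → |·| ≈ 45.611, ∠ ≈ 88.74°
|G| = 100 · 4.6684 / (228 · 45.611) ≈ 0.044891
Gain = 20 log₁₀(0.044891) ≈ -26.96 dB
∠G = (77.63°) − (89.75° + 88.74°) = -100.86°

ω = 1: 36.8 dB, -55.2°; ω = 228: -27.0 dB, -100.9°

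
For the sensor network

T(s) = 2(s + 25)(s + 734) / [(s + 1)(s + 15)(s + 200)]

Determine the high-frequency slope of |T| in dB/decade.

Each pole contributes −20 dB/decade at high frequency; each zero contributes +20 dB/decade.
Net: 2 zero(s) − 3 pole(s) → -20 dB/decade.

-20 dB/decade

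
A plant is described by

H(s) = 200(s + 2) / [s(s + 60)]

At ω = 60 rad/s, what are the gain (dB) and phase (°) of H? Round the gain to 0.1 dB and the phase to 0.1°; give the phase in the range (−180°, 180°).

At s = jω = j60:
zero (s+2): 2 + j60 → |·| = √(2²+60²) = √3604 ≈ 60.033, ∠ = arctan(60/2) ≈ 88.09°
pole (s+60): 60 + j60 → |·| = √(60²+60²) = √7200 ≈ 84.853, ∠ = arctan(60/60) ≈ 45.00°
pole at origin: |s| = 60, ∠ = 90.00° (in denominator)
|H| = 200 · 60.033 / 5091.2 ≈ 2.3583
Gain = 20 log₁₀(2.3583) ≈ 7.45 dB
∠H = 88.09° − 135.00° = -46.91°

7.5 dB, -46.9°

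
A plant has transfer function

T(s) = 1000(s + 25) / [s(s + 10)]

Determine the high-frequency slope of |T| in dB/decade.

-20 dB/decade

Each pole contributes −20 dB/decade at high frequency; each zero contributes +20 dB/decade.
Net: 1 zero(s) − 2 pole(s) → -20 dB/decade.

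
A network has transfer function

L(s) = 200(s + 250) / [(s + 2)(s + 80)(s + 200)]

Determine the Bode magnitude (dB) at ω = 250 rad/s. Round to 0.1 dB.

-49.5 dB

At s = jω = j250:
zero (s+250): 250 + j250 → |·| = √(250²+250²) = √125000 ≈ 353.55, ∠ = arctan(250/250) ≈ 45.00°
pole (s+2): 2 + j250 → |·| = √(2²+250²) = √62504 ≈ 250.01, ∠ = arctan(250/2) ≈ 89.54°
pole (s+80): 80 + j250 → |·| = √(80²+250²) = √68900 ≈ 262.49, ∠ = arctan(250/80) ≈ 72.26°
pole (s+200): 200 + j250 → |·| = √(200²+250²) = √102500 ≈ 320.16, ∠ = arctan(250/200) ≈ 51.34°
|L| = 200 · 353.55 / 2.1011e+07 ≈ 0.0033654
Gain = 20 log₁₀(0.0033654) ≈ -49.46 dB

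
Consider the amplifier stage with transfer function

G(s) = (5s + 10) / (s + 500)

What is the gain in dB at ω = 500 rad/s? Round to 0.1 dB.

Substitute s = j500:
Numerator: 5(j500) + 10 = 10 + j2500
Denominator: (j500) + 500 = 500 + j500
|N| = √(10² + 2500²) ≈ 2500, ∠N ≈ 89.77°
|D| = √(500² + 500²) ≈ 707.11, ∠D ≈ 45.00°
|G| = 2500 / 707.11 ≈ 3.5355
Gain = 20 log₁₀(3.5355) ≈ 10.97 dB

11.0 dB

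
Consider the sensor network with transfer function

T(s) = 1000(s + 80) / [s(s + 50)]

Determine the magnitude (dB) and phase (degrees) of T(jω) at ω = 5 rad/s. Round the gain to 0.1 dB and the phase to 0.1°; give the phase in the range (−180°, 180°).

At s = jω = j5:
zero (s+80): 80 + j5 → |·| = √(80²+5²) = √6425 ≈ 80.156, ∠ = arctan(5/80) ≈ 3.58°
pole (s+50): 50 + j5 → |·| = √(50²+5²) = √2525 ≈ 50.249, ∠ = arctan(5/50) ≈ 5.71°
pole at origin: |s| = 5, ∠ = 90.00° (in denominator)
|T| = 1000 · 80.156 / 251.25 ≈ 319.03
Gain = 20 log₁₀(319.03) ≈ 50.08 dB
∠T = 3.58° − 95.71° = -92.13°

50.1 dB, -92.1°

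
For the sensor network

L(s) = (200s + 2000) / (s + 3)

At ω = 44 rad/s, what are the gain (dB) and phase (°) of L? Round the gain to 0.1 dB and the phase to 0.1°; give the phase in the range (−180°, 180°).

Substitute s = j44:
Numerator: 200(j44) + 2000 = 2000 + j8800
Denominator: (j44) + 3 = 3 + j44
|N| = √(2000² + 8800²) ≈ 9024.4, ∠N ≈ 77.20°
|D| = √(3² + 44²) ≈ 44.102, ∠D ≈ 86.10°
|L| = 9024.4 / 44.102 ≈ 204.63
Gain = 20 log₁₀(204.63) ≈ 46.22 dB
∠L = 77.20° − 86.10° = -8.90°

46.2 dB, -8.9°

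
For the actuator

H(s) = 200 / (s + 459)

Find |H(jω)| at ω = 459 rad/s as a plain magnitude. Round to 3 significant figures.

0.308

At s = jω = j459:
pole (s+459): 459 + j459 → |·| = √(459²+459²) = √421362 ≈ 649.12, ∠ = arctan(459/459) ≈ 45.00°
|H| = 200 / 649.12 ≈ 0.30811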